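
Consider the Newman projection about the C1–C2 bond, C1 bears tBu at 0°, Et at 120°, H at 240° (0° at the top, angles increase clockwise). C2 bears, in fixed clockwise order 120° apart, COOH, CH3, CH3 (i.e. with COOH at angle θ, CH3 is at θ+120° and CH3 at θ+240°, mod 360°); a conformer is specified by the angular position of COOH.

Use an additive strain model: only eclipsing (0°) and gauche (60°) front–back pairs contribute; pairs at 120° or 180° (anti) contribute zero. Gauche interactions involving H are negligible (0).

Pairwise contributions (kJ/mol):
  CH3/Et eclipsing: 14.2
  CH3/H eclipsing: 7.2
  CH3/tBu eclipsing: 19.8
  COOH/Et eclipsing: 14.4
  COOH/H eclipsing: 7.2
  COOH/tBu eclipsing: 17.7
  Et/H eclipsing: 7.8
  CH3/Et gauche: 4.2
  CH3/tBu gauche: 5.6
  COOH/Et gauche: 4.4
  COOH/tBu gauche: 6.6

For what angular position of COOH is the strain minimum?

180°

COOH at 0° (eclipsed): tBu–COOH eclipsed, Et–CH3 eclipsed, H–CH3 eclipsed; 17.7 + 14.2 + 7.2 = 39.1 kJ/mol.
COOH at 60° (staggered): tBu–COOH gauche, tBu–CH3 gauche, Et–COOH gauche, Et–CH3 gauche; 6.6 + 5.6 + 4.4 + 4.2 = 20.8 kJ/mol.
COOH at 120° (eclipsed): tBu–CH3 eclipsed, Et–COOH eclipsed, H–CH3 eclipsed; 19.8 + 14.4 + 7.2 = 41.4 kJ/mol.
COOH at 180° (staggered): tBu–CH3 gauche, tBu–CH3 gauche, Et–COOH gauche, Et–CH3 gauche; 5.6 + 5.6 + 4.4 + 4.2 = 19.8 kJ/mol.
COOH at 240° (eclipsed): tBu–CH3 eclipsed, Et–CH3 eclipsed, H–COOH eclipsed; 19.8 + 14.2 + 7.2 = 41.2 kJ/mol.
COOH at 300° (staggered): tBu–COOH gauche, tBu–CH3 gauche, Et–CH3 gauche, Et–CH3 gauche; 6.6 + 5.6 + 4.2 + 4.2 = 20.6 kJ/mol.
The minimum (19.8 kJ/mol) occurs with COOH at 180°.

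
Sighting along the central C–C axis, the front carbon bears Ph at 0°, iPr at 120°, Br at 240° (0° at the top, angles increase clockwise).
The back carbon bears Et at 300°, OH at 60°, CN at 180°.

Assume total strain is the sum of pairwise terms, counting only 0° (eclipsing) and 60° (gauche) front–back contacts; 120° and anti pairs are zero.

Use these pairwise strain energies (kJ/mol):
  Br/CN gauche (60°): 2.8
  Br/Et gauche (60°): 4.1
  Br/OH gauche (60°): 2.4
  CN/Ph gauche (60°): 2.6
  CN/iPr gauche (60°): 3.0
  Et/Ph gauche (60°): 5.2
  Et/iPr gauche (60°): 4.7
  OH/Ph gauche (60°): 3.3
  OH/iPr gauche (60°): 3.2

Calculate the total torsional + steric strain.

This conformer (staggered): Ph(0°)/Et(300°) gauche 5.2; Ph(0°)/OH(60°) gauche 3.3; iPr(120°)/OH(60°) gauche 3.2; iPr(120°)/CN(180°) gauche 3.0; Br(240°)/Et(300°) gauche 4.1; Br(240°)/CN(180°) gauche 2.8 → 21.6 kJ/mol.

21.6 kJ/mol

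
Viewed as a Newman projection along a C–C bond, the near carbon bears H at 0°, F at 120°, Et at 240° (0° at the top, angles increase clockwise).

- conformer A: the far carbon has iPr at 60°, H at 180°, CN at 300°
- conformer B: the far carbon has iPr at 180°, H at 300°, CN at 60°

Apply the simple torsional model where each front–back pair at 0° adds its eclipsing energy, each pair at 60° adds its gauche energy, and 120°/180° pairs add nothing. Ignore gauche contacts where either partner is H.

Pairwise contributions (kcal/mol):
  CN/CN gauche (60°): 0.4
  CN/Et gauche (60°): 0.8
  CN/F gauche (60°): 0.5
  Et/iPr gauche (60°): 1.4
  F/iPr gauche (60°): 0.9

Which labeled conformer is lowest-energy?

A (staggered): F–iPr gauche, Et–CN gauche; 0.9 + 0.8 = 1.7 kcal/mol.
B (staggered): F–iPr gauche, F–CN gauche, Et–iPr gauche; 0.9 + 0.5 + 1.4 = 2.8 kcal/mol.
A has the lowest total (1.7 kcal/mol).

A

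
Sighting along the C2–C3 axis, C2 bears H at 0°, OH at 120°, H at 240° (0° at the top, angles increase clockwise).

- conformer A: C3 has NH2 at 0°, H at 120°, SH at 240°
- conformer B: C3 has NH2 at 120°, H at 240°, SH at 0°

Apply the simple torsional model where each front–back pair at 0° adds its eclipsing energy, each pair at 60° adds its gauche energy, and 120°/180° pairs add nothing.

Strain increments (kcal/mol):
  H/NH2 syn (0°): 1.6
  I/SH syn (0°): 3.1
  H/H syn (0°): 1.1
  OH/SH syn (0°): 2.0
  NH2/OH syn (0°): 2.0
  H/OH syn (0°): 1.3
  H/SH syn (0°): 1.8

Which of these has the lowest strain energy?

A

A (eclipsed): H–NH2 eclipsed, OH–H eclipsed, H–SH eclipsed; 1.6 + 1.3 + 1.8 = 4.7 kcal/mol.
B (eclipsed): H–SH eclipsed, OH–NH2 eclipsed, H–H eclipsed; 1.8 + 2.0 + 1.1 = 4.9 kcal/mol.
A has the lowest total (4.7 kcal/mol).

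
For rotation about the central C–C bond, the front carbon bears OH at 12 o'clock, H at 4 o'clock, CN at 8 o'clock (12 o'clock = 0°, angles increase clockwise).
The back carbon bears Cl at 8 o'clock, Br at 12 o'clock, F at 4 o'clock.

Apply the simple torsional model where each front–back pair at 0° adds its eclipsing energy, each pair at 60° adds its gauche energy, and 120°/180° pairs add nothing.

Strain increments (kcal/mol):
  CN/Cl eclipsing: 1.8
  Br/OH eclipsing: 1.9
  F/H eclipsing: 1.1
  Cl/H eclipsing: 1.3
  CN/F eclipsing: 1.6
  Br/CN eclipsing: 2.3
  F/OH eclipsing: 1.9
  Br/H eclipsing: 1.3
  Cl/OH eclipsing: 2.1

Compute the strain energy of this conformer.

This conformer (eclipsed): OH(0°)/Br(0°) eclipsed 1.9; H(120°)/F(120°) eclipsed 1.1; CN(240°)/Cl(240°) eclipsed 1.8 → 4.8 kcal/mol.

4.8 kcal/mol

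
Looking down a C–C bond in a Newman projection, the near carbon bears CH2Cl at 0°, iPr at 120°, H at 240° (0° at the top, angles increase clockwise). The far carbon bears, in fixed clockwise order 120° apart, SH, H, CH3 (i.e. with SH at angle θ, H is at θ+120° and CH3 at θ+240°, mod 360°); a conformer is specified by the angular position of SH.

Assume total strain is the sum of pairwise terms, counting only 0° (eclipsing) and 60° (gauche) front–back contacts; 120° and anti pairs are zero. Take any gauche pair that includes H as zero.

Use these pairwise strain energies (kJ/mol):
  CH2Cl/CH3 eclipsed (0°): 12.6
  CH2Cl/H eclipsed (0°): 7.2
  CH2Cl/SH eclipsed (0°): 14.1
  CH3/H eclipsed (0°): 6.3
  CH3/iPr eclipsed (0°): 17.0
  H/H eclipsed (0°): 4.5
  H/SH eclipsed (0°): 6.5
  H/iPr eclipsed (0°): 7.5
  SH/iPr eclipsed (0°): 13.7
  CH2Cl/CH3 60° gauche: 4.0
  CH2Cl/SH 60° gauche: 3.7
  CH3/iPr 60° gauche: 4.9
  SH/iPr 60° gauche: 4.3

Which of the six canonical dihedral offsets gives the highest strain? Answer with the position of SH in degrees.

SH at 0° (eclipsed): CH2Cl(0°)/SH(0°) eclipsed 14.1; iPr(120°)/H(120°) eclipsed 7.5; H(240°)/CH3(240°) eclipsed 6.3 → 27.9 kJ/mol.
SH at 60° (staggered): CH2Cl(0°)/SH(60°) gauche 3.7; CH2Cl(0°)/CH3(300°) gauche 4.0; iPr(120°)/SH(60°) gauche 4.3 → 12.0 kJ/mol.
SH at 120° (eclipsed): CH2Cl(0°)/CH3(0°) eclipsed 12.6; iPr(120°)/SH(120°) eclipsed 13.7; H(240°)/H(240°) eclipsed 4.5 → 30.8 kJ/mol.
SH at 180° (staggered): CH2Cl(0°)/CH3(60°) gauche 4.0; iPr(120°)/SH(180°) gauche 4.3; iPr(120°)/CH3(60°) gauche 4.9 → 13.2 kJ/mol.
SH at 240° (eclipsed): CH2Cl(0°)/H(0°) eclipsed 7.2; iPr(120°)/CH3(120°) eclipsed 17.0; H(240°)/SH(240°) eclipsed 6.5 → 30.7 kJ/mol.
SH at 300° (staggered): CH2Cl(0°)/SH(300°) gauche 3.7; iPr(120°)/CH3(180°) gauche 4.9 → 8.6 kJ/mol.
The maximum (30.8 kJ/mol) occurs with SH at 120°.

120°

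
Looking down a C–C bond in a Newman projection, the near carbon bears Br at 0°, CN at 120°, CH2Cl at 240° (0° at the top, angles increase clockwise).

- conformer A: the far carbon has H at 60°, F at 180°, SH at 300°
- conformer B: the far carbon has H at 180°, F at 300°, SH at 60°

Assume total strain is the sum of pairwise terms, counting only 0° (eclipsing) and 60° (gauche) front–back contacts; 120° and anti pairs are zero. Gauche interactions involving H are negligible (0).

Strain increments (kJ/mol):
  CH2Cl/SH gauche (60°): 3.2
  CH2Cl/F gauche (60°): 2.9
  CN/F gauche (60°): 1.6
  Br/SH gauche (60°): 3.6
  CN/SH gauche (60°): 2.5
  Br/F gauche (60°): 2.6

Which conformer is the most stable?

A is staggered. Br at 0° is gauche with SH at 300° (3.6); CN at 120° is gauche with F at 180° (1.6); CH2Cl at 240° is gauche with F at 180° (2.9); CH2Cl at 240° is gauche with SH at 300° (3.2). Total 11.3 kJ/mol.
B is staggered. Br at 0° is gauche with F at 300° (2.6); Br at 0° is gauche with SH at 60° (3.6); CN at 120° is gauche with SH at 60° (2.5); CH2Cl at 240° is gauche with F at 300° (2.9). Total 11.6 kJ/mol.
A has the lowest total (11.3 kJ/mol).

A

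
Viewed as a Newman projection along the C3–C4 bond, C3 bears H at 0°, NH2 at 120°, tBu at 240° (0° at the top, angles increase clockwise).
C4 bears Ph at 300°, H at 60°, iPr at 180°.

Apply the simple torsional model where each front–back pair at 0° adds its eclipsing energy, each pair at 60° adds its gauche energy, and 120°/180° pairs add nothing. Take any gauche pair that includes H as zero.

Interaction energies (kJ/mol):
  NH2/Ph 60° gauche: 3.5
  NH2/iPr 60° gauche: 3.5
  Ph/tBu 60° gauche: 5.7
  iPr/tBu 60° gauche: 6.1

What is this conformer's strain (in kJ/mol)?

15.3 kJ/mol

This conformer (staggered): NH2–iPr gauche, tBu–Ph gauche, tBu–iPr gauche; 3.5 + 5.7 + 6.1 = 15.3 kJ/mol.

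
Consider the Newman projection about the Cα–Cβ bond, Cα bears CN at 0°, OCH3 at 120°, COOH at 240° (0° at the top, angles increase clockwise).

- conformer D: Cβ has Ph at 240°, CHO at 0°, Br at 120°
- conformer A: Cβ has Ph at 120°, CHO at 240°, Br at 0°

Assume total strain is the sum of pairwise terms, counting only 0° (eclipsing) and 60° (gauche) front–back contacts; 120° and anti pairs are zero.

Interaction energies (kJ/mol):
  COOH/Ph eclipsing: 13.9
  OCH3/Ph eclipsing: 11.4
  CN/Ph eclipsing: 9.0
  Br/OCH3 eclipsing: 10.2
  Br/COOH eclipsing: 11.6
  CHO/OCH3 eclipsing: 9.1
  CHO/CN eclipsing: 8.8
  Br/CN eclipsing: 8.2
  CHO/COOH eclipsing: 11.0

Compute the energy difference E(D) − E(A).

+2.3 kJ/mol

D (eclipsed): CN–CHO eclipsed, OCH3–Br eclipsed, COOH–Ph eclipsed; 8.8 + 10.2 + 13.9 = 32.9 kJ/mol.
A (eclipsed): CN–Br eclipsed, OCH3–Ph eclipsed, COOH–CHO eclipsed; 8.2 + 11.4 + 11.0 = 30.6 kJ/mol.
E(D) − E(A) = 32.9 − 30.6 = +2.3 kJ/mol.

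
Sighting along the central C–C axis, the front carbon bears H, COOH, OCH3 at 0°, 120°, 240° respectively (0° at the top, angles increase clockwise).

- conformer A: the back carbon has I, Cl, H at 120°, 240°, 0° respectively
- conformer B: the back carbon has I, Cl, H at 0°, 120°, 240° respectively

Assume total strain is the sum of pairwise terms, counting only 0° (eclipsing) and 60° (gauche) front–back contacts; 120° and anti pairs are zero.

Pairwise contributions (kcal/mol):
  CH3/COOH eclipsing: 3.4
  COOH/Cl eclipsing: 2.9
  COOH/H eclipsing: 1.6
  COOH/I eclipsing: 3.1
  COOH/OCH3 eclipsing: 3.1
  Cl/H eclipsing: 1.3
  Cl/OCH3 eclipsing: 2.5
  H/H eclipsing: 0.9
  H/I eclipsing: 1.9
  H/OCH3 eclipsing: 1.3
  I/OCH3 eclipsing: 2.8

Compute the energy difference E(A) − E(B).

+0.4 kcal/mol

A (eclipsed): H–H eclipsed, COOH–I eclipsed, OCH3–Cl eclipsed; 0.9 + 3.1 + 2.5 = 6.5 kcal/mol.
B (eclipsed): H–I eclipsed, COOH–Cl eclipsed, OCH3–H eclipsed; 1.9 + 2.9 + 1.3 = 6.1 kcal/mol.
E(A) − E(B) = 6.5 − 6.1 = +0.4 kcal/mol.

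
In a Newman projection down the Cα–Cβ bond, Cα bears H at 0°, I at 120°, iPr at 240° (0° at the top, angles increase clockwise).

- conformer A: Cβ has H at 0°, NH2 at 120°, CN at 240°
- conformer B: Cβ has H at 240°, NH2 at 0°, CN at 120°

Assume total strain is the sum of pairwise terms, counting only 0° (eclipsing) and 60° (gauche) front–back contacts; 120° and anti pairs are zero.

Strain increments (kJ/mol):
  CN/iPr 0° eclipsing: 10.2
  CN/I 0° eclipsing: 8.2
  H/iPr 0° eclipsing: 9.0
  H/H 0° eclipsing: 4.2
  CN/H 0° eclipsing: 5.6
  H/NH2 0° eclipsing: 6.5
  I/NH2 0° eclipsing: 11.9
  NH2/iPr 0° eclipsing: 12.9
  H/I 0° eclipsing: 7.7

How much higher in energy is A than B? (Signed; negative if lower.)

+2.6 kJ/mol

A is eclipsed. H at 0° is eclipsed with H at 0° (4.2); I at 120° is eclipsed with NH2 at 120° (11.9); iPr at 240° is eclipsed with CN at 240° (10.2). Total 26.3 kJ/mol.
B is eclipsed. H at 0° is eclipsed with NH2 at 0° (6.5); I at 120° is eclipsed with CN at 120° (8.2); iPr at 240° is eclipsed with H at 240° (9.0). Total 23.7 kJ/mol.
E(A) − E(B) = 26.3 − 23.7 = +2.6 kJ/mol.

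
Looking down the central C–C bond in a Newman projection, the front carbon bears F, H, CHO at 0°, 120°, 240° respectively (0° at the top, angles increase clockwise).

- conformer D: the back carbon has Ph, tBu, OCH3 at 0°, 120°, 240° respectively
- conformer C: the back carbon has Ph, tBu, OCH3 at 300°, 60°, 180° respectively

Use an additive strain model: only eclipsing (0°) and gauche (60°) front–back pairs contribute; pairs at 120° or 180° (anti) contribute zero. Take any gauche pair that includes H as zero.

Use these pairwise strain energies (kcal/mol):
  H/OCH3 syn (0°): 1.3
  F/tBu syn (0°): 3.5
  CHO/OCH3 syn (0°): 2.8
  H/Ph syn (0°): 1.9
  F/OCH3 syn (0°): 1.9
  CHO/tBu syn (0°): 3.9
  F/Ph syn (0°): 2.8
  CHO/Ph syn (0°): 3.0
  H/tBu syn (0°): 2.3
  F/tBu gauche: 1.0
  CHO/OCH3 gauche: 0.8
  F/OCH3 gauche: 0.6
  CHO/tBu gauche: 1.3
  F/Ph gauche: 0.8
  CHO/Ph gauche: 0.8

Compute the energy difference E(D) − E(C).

+4.5 kcal/mol

D (eclipsed): F(0°)/Ph(0°) eclipsed 2.8; H(120°)/tBu(120°) eclipsed 2.3; CHO(240°)/OCH3(240°) eclipsed 2.8 → 7.9 kcal/mol.
C (staggered): F(0°)/Ph(300°) gauche 0.8; F(0°)/tBu(60°) gauche 1.0; CHO(240°)/Ph(300°) gauche 0.8; CHO(240°)/OCH3(180°) gauche 0.8 → 3.4 kcal/mol.
E(D) − E(C) = 7.9 − 3.4 = +4.5 kcal/mol.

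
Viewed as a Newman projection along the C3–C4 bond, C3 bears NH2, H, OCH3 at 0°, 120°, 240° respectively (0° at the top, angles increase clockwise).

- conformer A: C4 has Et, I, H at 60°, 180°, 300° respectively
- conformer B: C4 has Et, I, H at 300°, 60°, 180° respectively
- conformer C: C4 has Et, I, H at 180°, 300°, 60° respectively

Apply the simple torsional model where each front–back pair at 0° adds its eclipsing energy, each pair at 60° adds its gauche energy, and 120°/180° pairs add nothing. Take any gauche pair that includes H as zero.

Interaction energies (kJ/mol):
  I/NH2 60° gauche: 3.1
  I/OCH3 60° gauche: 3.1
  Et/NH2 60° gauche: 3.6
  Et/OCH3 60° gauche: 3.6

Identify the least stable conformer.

B

A (staggered): NH2–Et gauche, OCH3–I gauche; 3.6 + 3.1 = 6.7 kJ/mol.
B (staggered): NH2–Et gauche, NH2–I gauche, OCH3–Et gauche; 3.6 + 3.1 + 3.6 = 10.3 kJ/mol.
C (staggered): NH2–I gauche, OCH3–Et gauche, OCH3–I gauche; 3.1 + 3.6 + 3.1 = 9.8 kJ/mol.
B has the highest total (10.3 kJ/mol).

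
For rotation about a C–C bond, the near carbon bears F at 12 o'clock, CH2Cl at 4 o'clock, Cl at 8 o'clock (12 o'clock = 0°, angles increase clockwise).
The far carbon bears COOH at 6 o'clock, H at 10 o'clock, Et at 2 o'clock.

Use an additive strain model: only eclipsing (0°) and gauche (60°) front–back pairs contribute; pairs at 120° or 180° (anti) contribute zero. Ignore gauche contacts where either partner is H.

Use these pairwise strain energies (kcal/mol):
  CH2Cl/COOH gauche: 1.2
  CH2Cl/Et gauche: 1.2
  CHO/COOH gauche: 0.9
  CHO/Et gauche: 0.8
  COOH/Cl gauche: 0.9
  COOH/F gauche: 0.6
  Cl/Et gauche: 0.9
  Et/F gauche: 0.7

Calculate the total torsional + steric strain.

4.0 kcal/mol

This conformer (staggered): F(0°)/Et(60°) gauche 0.7; CH2Cl(120°)/COOH(180°) gauche 1.2; CH2Cl(120°)/Et(60°) gauche 1.2; Cl(240°)/COOH(180°) gauche 0.9 → 4.0 kcal/mol.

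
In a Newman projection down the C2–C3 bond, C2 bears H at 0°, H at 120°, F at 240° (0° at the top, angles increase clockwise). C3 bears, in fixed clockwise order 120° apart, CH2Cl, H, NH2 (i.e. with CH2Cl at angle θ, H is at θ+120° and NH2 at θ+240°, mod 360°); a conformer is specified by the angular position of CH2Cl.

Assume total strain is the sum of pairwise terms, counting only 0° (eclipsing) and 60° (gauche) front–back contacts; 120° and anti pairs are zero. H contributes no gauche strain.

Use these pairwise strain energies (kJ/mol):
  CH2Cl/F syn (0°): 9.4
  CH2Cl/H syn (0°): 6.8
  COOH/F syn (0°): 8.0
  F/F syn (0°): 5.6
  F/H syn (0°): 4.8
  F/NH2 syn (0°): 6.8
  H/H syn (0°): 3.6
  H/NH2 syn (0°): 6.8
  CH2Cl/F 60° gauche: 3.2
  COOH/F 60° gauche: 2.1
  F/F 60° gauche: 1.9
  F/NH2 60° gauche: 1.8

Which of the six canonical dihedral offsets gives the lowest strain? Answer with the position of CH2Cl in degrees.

CH2Cl at 0° is eclipsed. H at 0° is eclipsed with CH2Cl at 0° (6.8); H at 120° is eclipsed with H at 120° (3.6); F at 240° is eclipsed with NH2 at 240° (6.8). Total 17.2 kJ/mol.
CH2Cl at 60° is staggered. F at 240° is gauche with NH2 at 300° (1.8). Total 1.8 kJ/mol.
CH2Cl at 120° is eclipsed. H at 0° is eclipsed with NH2 at 0° (6.8); H at 120° is eclipsed with CH2Cl at 120° (6.8); F at 240° is eclipsed with H at 240° (4.8). Total 18.4 kJ/mol.
CH2Cl at 180° is staggered. F at 240° is gauche with CH2Cl at 180° (3.2). Total 3.2 kJ/mol.
CH2Cl at 240° is eclipsed. H at 0° is eclipsed with H at 0° (3.6); H at 120° is eclipsed with NH2 at 120° (6.8); F at 240° is eclipsed with CH2Cl at 240° (9.4). Total 19.8 kJ/mol.
CH2Cl at 300° is staggered. F at 240° is gauche with CH2Cl at 300° (3.2); F at 240° is gauche with NH2 at 180° (1.8). Total 5.0 kJ/mol.
The minimum (1.8 kJ/mol) occurs with CH2Cl at 60°.

60°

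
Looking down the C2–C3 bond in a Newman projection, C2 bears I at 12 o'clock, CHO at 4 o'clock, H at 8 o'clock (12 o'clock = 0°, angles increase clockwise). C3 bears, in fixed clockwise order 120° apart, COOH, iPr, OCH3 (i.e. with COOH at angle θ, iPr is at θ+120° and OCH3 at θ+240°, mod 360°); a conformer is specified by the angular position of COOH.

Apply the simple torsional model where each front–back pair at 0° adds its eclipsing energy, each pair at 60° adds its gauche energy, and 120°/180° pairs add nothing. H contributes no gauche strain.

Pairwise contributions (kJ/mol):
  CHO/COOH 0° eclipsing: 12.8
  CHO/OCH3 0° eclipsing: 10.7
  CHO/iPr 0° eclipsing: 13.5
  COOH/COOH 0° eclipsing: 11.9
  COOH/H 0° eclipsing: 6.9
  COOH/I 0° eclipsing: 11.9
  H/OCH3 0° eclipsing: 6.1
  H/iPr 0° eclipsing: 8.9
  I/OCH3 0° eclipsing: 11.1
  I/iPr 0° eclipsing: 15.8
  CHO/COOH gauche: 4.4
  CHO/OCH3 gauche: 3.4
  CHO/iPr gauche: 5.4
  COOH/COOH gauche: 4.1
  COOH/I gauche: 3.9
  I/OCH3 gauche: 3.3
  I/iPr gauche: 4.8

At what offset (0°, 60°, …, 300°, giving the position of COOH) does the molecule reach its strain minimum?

COOH at 0° is eclipsed. I at 0° is eclipsed with COOH at 0° (11.9); CHO at 120° is eclipsed with iPr at 120° (13.5); H at 240° is eclipsed with OCH3 at 240° (6.1). Total 31.5 kJ/mol.
COOH at 60° is staggered. I at 0° is gauche with COOH at 60° (3.9); I at 0° is gauche with OCH3 at 300° (3.3); CHO at 120° is gauche with COOH at 60° (4.4); CHO at 120° is gauche with iPr at 180° (5.4). Total 17.0 kJ/mol.
COOH at 120° is eclipsed. I at 0° is eclipsed with OCH3 at 0° (11.1); CHO at 120° is eclipsed with COOH at 120° (12.8); H at 240° is eclipsed with iPr at 240° (8.9). Total 32.8 kJ/mol.
COOH at 180° is staggered. I at 0° is gauche with iPr at 300° (4.8); I at 0° is gauche with OCH3 at 60° (3.3); CHO at 120° is gauche with COOH at 180° (4.4); CHO at 120° is gauche with OCH3 at 60° (3.4). Total 15.9 kJ/mol.
COOH at 240° is eclipsed. I at 0° is eclipsed with iPr at 0° (15.8); CHO at 120° is eclipsed with OCH3 at 120° (10.7); H at 240° is eclipsed with COOH at 240° (6.9). Total 33.4 kJ/mol.
COOH at 300° is staggered. I at 0° is gauche with COOH at 300° (3.9); I at 0° is gauche with iPr at 60° (4.8); CHO at 120° is gauche with iPr at 60° (5.4); CHO at 120° is gauche with OCH3 at 180° (3.4). Total 17.5 kJ/mol.
The minimum (15.9 kJ/mol) occurs with COOH at 180°.

180°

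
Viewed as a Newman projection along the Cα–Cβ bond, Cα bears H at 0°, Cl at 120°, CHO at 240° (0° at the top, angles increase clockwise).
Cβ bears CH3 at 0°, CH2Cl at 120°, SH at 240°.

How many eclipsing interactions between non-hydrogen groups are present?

Non-H eclipsing pairs: Cl(120°)/CH2Cl(120°); CHO(240°)/SH(240°) — 2 interactions.

2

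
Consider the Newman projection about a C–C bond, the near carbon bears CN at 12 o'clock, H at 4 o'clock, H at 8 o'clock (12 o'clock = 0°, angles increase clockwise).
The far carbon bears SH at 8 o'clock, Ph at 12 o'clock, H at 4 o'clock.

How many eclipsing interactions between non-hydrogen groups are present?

1

Non-H eclipsing pairs: CN(0°)/Ph(0°) — 1 interaction.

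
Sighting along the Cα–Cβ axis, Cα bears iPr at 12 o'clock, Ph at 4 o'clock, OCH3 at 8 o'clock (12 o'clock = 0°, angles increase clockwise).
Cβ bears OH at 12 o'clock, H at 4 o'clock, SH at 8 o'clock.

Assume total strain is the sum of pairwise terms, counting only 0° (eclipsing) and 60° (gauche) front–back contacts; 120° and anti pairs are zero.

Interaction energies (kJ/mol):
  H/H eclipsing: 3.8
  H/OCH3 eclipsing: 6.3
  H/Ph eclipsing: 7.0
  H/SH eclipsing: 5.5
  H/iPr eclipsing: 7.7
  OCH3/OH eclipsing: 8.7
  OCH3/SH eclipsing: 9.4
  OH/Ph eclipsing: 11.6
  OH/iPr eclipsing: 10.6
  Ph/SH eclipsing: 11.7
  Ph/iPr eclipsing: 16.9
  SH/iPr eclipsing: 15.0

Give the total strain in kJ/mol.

27.0 kJ/mol

This conformer (eclipsed): iPr(0°)/OH(0°) eclipsed 10.6; Ph(120°)/H(120°) eclipsed 7.0; OCH3(240°)/SH(240°) eclipsed 9.4 → 27.0 kJ/mol.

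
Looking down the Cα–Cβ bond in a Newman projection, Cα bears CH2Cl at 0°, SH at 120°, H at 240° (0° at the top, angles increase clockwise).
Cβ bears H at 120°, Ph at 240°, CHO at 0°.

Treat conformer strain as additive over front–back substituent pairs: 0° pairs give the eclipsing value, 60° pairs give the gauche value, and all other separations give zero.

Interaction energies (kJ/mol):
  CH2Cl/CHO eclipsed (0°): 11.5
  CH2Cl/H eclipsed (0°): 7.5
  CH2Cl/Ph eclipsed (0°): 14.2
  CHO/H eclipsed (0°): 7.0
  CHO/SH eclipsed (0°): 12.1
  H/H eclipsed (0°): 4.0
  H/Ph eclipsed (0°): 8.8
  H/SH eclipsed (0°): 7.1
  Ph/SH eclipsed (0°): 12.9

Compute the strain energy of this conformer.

27.4 kJ/mol

This conformer is eclipsed. CH2Cl at 0° is eclipsed with CHO at 0° (11.5); SH at 120° is eclipsed with H at 120° (7.1); H at 240° is eclipsed with Ph at 240° (8.8). Total 27.4 kJ/mol.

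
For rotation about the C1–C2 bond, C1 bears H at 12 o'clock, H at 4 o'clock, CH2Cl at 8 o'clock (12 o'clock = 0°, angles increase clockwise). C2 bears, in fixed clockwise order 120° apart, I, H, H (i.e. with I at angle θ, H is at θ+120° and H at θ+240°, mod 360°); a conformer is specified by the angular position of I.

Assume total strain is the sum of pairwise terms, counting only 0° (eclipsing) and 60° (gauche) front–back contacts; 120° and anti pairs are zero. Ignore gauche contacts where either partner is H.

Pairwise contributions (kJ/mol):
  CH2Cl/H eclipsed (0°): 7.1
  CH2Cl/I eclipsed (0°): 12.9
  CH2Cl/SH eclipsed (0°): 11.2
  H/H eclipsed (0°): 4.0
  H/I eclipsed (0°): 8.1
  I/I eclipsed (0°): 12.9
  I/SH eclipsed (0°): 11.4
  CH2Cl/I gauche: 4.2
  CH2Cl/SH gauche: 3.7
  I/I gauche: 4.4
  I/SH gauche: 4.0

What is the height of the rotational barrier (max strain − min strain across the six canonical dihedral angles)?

I at 0° (eclipsed): H–I eclipsed, H–H eclipsed, CH2Cl–H eclipsed; 8.1 + 4.0 + 7.1 = 19.2 kJ/mol.
I at 60° (staggered): no non-H gauche contacts → 0.0 kJ/mol.
I at 120° (eclipsed): H–H eclipsed, H–I eclipsed, CH2Cl–H eclipsed; 4.0 + 8.1 + 7.1 = 19.2 kJ/mol.
I at 180° (staggered): CH2Cl–I gauche; 4.2 = 4.2 kJ/mol.
I at 240° (eclipsed): H–H eclipsed, H–H eclipsed, CH2Cl–I eclipsed; 4.0 + 4.0 + 12.9 = 20.9 kJ/mol.
I at 300° (staggered): CH2Cl–I gauche; 4.2 = 4.2 kJ/mol.
Max at 240° (20.9 kJ/mol), min at 60° (0.0 kJ/mol); barrier = 20.9 kJ/mol.

20.9 kJ/mol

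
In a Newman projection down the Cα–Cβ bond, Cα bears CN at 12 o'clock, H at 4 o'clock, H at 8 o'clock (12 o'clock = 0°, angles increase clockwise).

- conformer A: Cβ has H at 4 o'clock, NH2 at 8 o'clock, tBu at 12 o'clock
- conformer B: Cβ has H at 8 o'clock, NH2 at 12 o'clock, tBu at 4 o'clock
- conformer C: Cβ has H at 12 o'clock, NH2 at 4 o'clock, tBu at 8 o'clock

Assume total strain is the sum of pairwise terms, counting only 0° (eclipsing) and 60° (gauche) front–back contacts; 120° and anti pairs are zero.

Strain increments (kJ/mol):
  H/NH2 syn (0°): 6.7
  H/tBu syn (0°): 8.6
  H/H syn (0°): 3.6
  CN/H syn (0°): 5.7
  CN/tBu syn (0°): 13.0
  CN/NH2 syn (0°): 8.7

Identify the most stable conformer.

B

A (eclipsed): CN–tBu eclipsed, H–H eclipsed, H–NH2 eclipsed; 13.0 + 3.6 + 6.7 = 23.3 kJ/mol.
B (eclipsed): CN–NH2 eclipsed, H–tBu eclipsed, H–H eclipsed; 8.7 + 8.6 + 3.6 = 20.9 kJ/mol.
C (eclipsed): CN–H eclipsed, H–NH2 eclipsed, H–tBu eclipsed; 5.7 + 6.7 + 8.6 = 21.0 kJ/mol.
B has the lowest total (20.9 kJ/mol).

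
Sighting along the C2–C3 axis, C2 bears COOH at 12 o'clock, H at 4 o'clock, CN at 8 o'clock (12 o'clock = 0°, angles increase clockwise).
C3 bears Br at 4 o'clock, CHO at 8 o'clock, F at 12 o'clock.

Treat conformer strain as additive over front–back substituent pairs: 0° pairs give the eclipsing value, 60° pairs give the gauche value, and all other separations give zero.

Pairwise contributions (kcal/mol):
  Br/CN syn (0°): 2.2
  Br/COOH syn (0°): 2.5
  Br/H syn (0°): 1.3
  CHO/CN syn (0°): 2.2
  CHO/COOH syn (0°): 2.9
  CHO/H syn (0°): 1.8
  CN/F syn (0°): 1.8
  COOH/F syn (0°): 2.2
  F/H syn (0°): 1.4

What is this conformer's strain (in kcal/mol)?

This conformer (eclipsed): COOH–F eclipsed, H–Br eclipsed, CN–CHO eclipsed; 2.2 + 1.3 + 2.2 = 5.7 kcal/mol.

5.7 kcal/mol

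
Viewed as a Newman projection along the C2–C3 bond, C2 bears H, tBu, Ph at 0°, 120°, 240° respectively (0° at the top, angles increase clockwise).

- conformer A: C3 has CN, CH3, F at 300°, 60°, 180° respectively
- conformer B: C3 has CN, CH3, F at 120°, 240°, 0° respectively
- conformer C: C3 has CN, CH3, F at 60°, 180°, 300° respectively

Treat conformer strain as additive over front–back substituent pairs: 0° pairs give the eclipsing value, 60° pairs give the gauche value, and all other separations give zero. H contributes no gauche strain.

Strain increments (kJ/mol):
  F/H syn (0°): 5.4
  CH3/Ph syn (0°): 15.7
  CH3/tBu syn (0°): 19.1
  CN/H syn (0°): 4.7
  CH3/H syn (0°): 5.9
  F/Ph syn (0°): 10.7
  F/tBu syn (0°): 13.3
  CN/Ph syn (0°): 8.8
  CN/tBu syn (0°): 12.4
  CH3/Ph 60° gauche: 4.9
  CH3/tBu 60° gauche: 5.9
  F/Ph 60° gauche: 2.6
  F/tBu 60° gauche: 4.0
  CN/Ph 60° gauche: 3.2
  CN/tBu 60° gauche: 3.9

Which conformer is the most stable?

A

A (staggered): tBu–CH3 gauche, tBu–F gauche, Ph–CN gauche, Ph–F gauche; 5.9 + 4.0 + 3.2 + 2.6 = 15.7 kJ/mol.
B (eclipsed): H–F eclipsed, tBu–CN eclipsed, Ph–CH3 eclipsed; 5.4 + 12.4 + 15.7 = 33.5 kJ/mol.
C (staggered): tBu–CN gauche, tBu–CH3 gauche, Ph–CH3 gauche, Ph–F gauche; 3.9 + 5.9 + 4.9 + 2.6 = 17.3 kJ/mol.
A has the lowest total (15.7 kJ/mol).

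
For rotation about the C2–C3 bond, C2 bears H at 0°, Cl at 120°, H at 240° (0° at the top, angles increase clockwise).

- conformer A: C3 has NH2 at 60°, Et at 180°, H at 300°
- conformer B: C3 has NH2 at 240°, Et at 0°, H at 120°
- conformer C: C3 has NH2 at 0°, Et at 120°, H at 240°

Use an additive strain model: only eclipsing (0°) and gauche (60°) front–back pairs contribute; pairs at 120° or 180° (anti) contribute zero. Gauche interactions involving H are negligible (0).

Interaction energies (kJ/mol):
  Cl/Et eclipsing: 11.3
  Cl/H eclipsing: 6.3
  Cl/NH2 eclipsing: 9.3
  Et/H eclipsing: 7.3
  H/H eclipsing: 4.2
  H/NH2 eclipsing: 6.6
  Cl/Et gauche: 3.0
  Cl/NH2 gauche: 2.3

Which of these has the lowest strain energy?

A

A (staggered): Cl–NH2 gauche, Cl–Et gauche; 2.3 + 3.0 = 5.3 kJ/mol.
B (eclipsed): H–Et eclipsed, Cl–H eclipsed, H–NH2 eclipsed; 7.3 + 6.3 + 6.6 = 20.2 kJ/mol.
C (eclipsed): H–NH2 eclipsed, Cl–Et eclipsed, H–H eclipsed; 6.6 + 11.3 + 4.2 = 22.1 kJ/mol.
A has the lowest total (5.3 kJ/mol).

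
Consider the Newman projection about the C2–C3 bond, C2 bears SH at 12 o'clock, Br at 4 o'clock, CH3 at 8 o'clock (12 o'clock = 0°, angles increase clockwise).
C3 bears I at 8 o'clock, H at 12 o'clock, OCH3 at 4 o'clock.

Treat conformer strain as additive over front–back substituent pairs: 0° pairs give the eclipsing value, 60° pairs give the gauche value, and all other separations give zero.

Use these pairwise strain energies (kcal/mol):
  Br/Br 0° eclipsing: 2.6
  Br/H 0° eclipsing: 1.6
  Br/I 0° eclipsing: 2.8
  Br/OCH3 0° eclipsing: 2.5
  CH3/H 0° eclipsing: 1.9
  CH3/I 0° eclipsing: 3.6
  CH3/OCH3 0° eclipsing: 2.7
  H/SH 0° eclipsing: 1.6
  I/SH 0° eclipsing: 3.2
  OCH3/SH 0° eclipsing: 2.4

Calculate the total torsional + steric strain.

7.7 kcal/mol

This conformer (eclipsed): SH(0°)/H(0°) eclipsed 1.6; Br(120°)/OCH3(120°) eclipsed 2.5; CH3(240°)/I(240°) eclipsed 3.6 → 7.7 kcal/mol.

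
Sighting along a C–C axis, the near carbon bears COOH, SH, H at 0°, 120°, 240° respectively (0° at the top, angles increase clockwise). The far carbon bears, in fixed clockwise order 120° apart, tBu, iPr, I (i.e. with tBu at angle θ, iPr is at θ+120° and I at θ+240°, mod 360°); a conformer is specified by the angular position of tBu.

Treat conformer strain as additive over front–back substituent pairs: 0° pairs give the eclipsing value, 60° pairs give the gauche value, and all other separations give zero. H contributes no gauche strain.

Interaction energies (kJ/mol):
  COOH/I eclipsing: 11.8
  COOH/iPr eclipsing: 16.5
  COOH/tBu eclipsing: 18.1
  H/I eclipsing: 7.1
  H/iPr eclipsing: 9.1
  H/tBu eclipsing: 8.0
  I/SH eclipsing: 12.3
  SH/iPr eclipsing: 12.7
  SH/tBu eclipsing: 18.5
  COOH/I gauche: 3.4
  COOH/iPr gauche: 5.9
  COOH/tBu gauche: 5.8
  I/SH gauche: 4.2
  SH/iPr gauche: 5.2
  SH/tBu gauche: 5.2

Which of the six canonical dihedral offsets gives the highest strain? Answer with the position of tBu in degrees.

tBu at 0° (eclipsed): COOH(0°)/tBu(0°) eclipsed 18.1; SH(120°)/iPr(120°) eclipsed 12.7; H(240°)/I(240°) eclipsed 7.1 → 37.9 kJ/mol.
tBu at 60° (staggered): COOH(0°)/tBu(60°) gauche 5.8; COOH(0°)/I(300°) gauche 3.4; SH(120°)/tBu(60°) gauche 5.2; SH(120°)/iPr(180°) gauche 5.2 → 19.6 kJ/mol.
tBu at 120° (eclipsed): COOH(0°)/I(0°) eclipsed 11.8; SH(120°)/tBu(120°) eclipsed 18.5; H(240°)/iPr(240°) eclipsed 9.1 → 39.4 kJ/mol.
tBu at 180° (staggered): COOH(0°)/iPr(300°) gauche 5.9; COOH(0°)/I(60°) gauche 3.4; SH(120°)/tBu(180°) gauche 5.2; SH(120°)/I(60°) gauche 4.2 → 18.7 kJ/mol.
tBu at 240° (eclipsed): COOH(0°)/iPr(0°) eclipsed 16.5; SH(120°)/I(120°) eclipsed 12.3; H(240°)/tBu(240°) eclipsed 8.0 → 36.8 kJ/mol.
tBu at 300° (staggered): COOH(0°)/tBu(300°) gauche 5.8; COOH(0°)/iPr(60°) gauche 5.9; SH(120°)/iPr(60°) gauche 5.2; SH(120°)/I(180°) gauche 4.2 → 21.1 kJ/mol.
The maximum (39.4 kJ/mol) occurs with tBu at 120°.

120°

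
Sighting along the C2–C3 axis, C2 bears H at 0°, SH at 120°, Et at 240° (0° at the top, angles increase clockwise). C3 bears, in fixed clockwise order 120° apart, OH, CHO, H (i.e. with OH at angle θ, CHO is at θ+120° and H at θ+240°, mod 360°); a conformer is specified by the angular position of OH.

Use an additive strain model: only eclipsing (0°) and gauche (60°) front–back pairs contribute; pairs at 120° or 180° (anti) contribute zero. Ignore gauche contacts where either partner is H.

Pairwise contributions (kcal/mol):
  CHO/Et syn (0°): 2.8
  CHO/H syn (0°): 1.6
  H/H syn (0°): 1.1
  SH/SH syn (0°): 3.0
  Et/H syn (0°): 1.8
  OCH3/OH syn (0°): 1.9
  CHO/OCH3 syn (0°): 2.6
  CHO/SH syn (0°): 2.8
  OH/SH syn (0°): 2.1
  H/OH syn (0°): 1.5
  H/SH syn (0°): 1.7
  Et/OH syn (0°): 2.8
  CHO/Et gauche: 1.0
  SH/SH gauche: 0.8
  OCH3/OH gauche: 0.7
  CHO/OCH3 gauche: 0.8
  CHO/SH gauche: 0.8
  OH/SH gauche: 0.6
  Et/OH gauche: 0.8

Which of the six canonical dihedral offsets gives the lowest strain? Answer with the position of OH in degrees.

300°

OH at 0° is eclipsed. H at 0° is eclipsed with OH at 0° (1.5); SH at 120° is eclipsed with CHO at 120° (2.8); Et at 240° is eclipsed with H at 240° (1.8). Total 6.1 kcal/mol.
OH at 60° is staggered. SH at 120° is gauche with OH at 60° (0.6); SH at 120° is gauche with CHO at 180° (0.8); Et at 240° is gauche with CHO at 180° (1.0). Total 2.4 kcal/mol.
OH at 120° is eclipsed. H at 0° is eclipsed with H at 0° (1.1); SH at 120° is eclipsed with OH at 120° (2.1); Et at 240° is eclipsed with CHO at 240° (2.8). Total 6.0 kcal/mol.
OH at 180° is staggered. SH at 120° is gauche with OH at 180° (0.6); Et at 240° is gauche with OH at 180° (0.8); Et at 240° is gauche with CHO at 300° (1.0). Total 2.4 kcal/mol.
OH at 240° is eclipsed. H at 0° is eclipsed with CHO at 0° (1.6); SH at 120° is eclipsed with H at 120° (1.7); Et at 240° is eclipsed with OH at 240° (2.8). Total 6.1 kcal/mol.
OH at 300° is staggered. SH at 120° is gauche with CHO at 60° (0.8); Et at 240° is gauche with OH at 300° (0.8). Total 1.6 kcal/mol.
The minimum (1.6 kcal/mol) occurs with OH at 300°.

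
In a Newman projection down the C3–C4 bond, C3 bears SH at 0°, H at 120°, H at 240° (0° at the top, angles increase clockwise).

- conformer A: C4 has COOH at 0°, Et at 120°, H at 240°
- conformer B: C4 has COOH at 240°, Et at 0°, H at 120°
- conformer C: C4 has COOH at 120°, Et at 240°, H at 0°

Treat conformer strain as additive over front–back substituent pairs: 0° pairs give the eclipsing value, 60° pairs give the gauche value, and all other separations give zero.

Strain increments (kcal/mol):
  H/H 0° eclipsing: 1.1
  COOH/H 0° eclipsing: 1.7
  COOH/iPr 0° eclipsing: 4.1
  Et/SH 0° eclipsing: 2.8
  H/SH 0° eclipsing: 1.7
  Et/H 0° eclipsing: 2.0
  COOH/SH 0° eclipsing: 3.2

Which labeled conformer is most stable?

C

A (eclipsed): SH(0°)/COOH(0°) eclipsed 3.2; H(120°)/Et(120°) eclipsed 2.0; H(240°)/H(240°) eclipsed 1.1 → 6.3 kcal/mol.
B (eclipsed): SH(0°)/Et(0°) eclipsed 2.8; H(120°)/H(120°) eclipsed 1.1; H(240°)/COOH(240°) eclipsed 1.7 → 5.6 kcal/mol.
C (eclipsed): SH(0°)/H(0°) eclipsed 1.7; H(120°)/COOH(120°) eclipsed 1.7; H(240°)/Et(240°) eclipsed 2.0 → 5.4 kcal/mol.
C has the lowest total (5.4 kcal/mol).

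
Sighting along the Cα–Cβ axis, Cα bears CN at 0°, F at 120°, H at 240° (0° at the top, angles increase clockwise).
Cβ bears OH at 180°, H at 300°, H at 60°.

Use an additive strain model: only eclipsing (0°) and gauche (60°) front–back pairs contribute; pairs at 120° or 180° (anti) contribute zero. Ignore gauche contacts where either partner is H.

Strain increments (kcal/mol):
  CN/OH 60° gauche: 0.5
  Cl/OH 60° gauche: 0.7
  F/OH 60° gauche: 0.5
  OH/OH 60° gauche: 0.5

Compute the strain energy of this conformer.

0.5 kcal/mol

This conformer is staggered. F at 120° is gauche with OH at 180° (0.5). Total 0.5 kcal/mol.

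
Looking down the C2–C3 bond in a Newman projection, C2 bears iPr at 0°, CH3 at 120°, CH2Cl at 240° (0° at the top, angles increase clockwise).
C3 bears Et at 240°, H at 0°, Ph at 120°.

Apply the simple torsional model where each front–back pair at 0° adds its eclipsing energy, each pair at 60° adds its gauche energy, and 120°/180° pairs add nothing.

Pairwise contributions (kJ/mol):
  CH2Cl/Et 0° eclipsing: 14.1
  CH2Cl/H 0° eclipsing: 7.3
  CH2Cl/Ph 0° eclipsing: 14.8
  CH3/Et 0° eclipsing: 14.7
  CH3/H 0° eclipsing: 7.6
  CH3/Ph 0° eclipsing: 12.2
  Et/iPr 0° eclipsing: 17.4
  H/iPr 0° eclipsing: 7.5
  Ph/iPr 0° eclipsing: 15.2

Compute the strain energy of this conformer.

33.8 kJ/mol

This conformer (eclipsed): iPr–H eclipsed, CH3–Ph eclipsed, CH2Cl–Et eclipsed; 7.5 + 12.2 + 14.1 = 33.8 kJ/mol.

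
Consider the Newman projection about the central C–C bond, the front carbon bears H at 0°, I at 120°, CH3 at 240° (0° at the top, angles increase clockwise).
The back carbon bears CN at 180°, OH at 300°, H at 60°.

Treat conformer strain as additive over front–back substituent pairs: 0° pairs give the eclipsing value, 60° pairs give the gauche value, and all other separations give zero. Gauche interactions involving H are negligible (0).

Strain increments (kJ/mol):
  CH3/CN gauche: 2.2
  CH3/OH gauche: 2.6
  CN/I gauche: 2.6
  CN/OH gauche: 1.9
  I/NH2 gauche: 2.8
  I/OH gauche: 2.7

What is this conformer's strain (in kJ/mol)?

This conformer (staggered): I(120°)/CN(180°) gauche 2.6; CH3(240°)/CN(180°) gauche 2.2; CH3(240°)/OH(300°) gauche 2.6 → 7.4 kJ/mol.

7.4 kJ/mol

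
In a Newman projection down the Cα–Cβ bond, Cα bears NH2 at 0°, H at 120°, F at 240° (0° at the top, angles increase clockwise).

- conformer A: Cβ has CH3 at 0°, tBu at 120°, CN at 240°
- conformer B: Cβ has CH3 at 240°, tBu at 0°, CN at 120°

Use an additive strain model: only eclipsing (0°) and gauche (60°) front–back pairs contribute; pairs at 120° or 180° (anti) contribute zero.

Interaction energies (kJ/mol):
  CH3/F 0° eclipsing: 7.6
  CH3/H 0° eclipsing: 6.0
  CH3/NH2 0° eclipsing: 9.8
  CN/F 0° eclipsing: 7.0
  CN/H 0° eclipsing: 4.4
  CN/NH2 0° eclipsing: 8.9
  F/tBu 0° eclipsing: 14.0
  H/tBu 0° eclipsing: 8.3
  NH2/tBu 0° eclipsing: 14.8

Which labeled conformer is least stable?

B

A (eclipsed): NH2–CH3 eclipsed, H–tBu eclipsed, F–CN eclipsed; 9.8 + 8.3 + 7.0 = 25.1 kJ/mol.
B (eclipsed): NH2–tBu eclipsed, H–CN eclipsed, F–CH3 eclipsed; 14.8 + 4.4 + 7.6 = 26.8 kJ/mol.
B has the highest total (26.8 kJ/mol).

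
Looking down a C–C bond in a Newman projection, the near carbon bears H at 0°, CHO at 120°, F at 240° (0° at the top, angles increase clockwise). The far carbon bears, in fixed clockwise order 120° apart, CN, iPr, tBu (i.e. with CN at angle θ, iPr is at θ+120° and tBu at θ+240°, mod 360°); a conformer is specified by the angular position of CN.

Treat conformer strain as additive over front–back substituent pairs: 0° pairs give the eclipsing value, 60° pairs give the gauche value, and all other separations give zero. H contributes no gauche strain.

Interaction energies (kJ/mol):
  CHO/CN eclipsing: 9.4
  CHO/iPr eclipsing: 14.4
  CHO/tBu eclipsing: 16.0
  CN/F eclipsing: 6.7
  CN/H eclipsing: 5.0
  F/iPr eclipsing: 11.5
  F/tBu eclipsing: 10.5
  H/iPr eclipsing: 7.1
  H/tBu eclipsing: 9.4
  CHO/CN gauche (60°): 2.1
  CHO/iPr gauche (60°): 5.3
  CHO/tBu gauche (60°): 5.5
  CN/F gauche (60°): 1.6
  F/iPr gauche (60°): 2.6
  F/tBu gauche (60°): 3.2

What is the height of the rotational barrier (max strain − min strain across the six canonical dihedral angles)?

18.5 kJ/mol

CN at 0° (eclipsed): H(0°)/CN(0°) eclipsed 5.0; CHO(120°)/iPr(120°) eclipsed 14.4; F(240°)/tBu(240°) eclipsed 10.5 → 29.9 kJ/mol.
CN at 60° (staggered): CHO(120°)/CN(60°) gauche 2.1; CHO(120°)/iPr(180°) gauche 5.3; F(240°)/iPr(180°) gauche 2.6; F(240°)/tBu(300°) gauche 3.2 → 13.2 kJ/mol.
CN at 120° (eclipsed): H(0°)/tBu(0°) eclipsed 9.4; CHO(120°)/CN(120°) eclipsed 9.4; F(240°)/iPr(240°) eclipsed 11.5 → 30.3 kJ/mol.
CN at 180° (staggered): CHO(120°)/CN(180°) gauche 2.1; CHO(120°)/tBu(60°) gauche 5.5; F(240°)/CN(180°) gauche 1.6; F(240°)/iPr(300°) gauche 2.6 → 11.8 kJ/mol.
CN at 240° (eclipsed): H(0°)/iPr(0°) eclipsed 7.1; CHO(120°)/tBu(120°) eclipsed 16.0; F(240°)/CN(240°) eclipsed 6.7 → 29.8 kJ/mol.
CN at 300° (staggered): CHO(120°)/iPr(60°) gauche 5.3; CHO(120°)/tBu(180°) gauche 5.5; F(240°)/CN(300°) gauche 1.6; F(240°)/tBu(180°) gauche 3.2 → 15.6 kJ/mol.
Max at 120° (30.3 kJ/mol), min at 180° (11.8 kJ/mol); barrier = 18.5 kJ/mol.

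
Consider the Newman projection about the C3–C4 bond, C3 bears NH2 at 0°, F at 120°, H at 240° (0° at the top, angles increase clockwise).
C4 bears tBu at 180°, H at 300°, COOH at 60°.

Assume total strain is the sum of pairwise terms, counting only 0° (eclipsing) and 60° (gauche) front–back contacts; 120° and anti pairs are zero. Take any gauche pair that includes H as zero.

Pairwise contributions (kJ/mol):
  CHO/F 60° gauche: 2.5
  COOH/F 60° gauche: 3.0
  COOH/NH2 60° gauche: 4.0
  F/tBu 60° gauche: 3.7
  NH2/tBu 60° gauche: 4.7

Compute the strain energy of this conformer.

This conformer (staggered): NH2–COOH gauche, F–tBu gauche, F–COOH gauche; 4.0 + 3.7 + 3.0 = 10.7 kJ/mol.

10.7 kJ/mol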